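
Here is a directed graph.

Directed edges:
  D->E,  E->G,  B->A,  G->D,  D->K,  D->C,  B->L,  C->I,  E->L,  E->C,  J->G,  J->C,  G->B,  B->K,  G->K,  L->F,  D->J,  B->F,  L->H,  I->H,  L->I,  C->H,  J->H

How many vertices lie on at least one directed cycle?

A vertex is on a directed cycle iff it belongs to a strongly connected component of size ≥ 2 (or has a self-loop).
The vertices on cycles are {D, E, G, J} — 4 in total.

4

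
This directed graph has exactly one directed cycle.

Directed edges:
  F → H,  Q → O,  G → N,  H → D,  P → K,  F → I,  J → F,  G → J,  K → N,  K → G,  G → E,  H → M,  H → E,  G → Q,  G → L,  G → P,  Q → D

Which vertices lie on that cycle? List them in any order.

DFS with gray/black marking from G:
G gray
  J gray
    F gray
      I gray
      I black
      H gray
        E gray
        E black
        D gray
        D black
        M gray
        M black
      H black
    F black
  J black
  L gray
  L black
  P gray
    K gray
      N gray
      N black
      K→G: G is gray → back edge
Back edge closes the cycle G → P → K → G; its vertices are {G, K, P}.

G, K, P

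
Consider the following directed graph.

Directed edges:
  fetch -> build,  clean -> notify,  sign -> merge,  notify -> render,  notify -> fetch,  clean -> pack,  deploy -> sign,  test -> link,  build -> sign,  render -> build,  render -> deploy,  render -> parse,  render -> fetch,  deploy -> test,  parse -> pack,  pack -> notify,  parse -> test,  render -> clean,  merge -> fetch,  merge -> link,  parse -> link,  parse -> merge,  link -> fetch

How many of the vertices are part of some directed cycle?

A vertex is on a directed cycle iff it belongs to a strongly connected component of size ≥ 2 (or has a self-loop).
The vertices on cycles are {link, pack, sign, build, clean, fetch, merge, parse, notify, render} — 10 in total.

10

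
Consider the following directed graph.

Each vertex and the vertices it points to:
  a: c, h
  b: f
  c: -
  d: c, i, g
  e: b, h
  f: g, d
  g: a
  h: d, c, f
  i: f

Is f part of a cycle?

Yes

f is on a cycle iff f can reach itself via ≥1 edge.
f → d → i → f — yes.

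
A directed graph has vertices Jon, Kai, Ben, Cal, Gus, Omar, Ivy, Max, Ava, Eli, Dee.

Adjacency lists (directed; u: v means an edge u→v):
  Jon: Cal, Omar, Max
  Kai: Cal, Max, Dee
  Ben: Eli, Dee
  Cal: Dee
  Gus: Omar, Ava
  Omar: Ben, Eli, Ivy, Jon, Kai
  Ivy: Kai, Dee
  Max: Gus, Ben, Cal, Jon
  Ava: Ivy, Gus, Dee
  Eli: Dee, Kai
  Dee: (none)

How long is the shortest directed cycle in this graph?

2

For each vertex v, BFS finds the shortest path from v back to v.
The shortest such closed walk is Max → Jon → Max, length 2.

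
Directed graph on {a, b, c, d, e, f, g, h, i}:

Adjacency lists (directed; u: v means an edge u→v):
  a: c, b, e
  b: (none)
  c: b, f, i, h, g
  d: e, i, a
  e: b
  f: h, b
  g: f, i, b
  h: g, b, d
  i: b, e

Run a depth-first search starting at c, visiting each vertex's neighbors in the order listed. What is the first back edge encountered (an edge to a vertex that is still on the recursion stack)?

DFS from c (visiting each vertex's neighbors in the order listed); mark gray on enter, black on exit:
c gray
  b gray
  b black
  f gray
    h gray
      g gray
        g→f: f is gray → back edge
First back edge: g → f.

g→f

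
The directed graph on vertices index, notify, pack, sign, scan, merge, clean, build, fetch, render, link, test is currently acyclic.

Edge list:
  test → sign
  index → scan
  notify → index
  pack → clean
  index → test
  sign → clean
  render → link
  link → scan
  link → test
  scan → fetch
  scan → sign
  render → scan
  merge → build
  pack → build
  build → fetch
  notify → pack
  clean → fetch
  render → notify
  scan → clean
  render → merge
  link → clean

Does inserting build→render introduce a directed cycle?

Yes

Adding build→render creates a cycle iff render can already reach build.
Path from render: render → merge → build.
So render → … → build → render is a cycle.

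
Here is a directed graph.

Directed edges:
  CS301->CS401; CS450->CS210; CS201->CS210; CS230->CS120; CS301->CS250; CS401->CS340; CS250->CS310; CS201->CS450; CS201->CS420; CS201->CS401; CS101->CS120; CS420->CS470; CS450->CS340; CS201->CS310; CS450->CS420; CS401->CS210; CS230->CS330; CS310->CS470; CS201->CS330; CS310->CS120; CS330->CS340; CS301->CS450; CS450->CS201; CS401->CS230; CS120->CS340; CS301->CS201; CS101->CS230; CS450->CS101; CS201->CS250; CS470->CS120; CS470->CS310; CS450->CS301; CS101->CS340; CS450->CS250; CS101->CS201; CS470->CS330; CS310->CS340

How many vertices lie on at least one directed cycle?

A vertex is on a directed cycle iff it belongs to a strongly connected component of size ≥ 2 (or has a self-loop).
The vertices on cycles are {CS101, CS201, CS301, CS310, CS450, CS470} — 6 in total.

6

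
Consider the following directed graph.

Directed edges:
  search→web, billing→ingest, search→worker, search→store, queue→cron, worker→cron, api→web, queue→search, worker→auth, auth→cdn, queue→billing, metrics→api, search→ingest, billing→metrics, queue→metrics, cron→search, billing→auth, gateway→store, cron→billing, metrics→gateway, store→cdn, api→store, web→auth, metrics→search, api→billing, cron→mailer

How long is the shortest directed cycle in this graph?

3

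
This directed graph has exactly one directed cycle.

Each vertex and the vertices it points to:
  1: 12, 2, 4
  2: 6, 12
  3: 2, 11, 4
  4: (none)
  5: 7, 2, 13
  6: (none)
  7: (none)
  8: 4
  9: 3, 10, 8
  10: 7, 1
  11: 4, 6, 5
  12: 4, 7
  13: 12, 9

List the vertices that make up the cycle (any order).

DFS with gray/black marking from 5:
5 gray
  7 gray
  7 black
  2 gray
    6 gray
    6 black
    12 gray
      4 gray
      4 black
      12→7: 7 black — skip
    12 black
  2 black
  13 gray
    13→12: 12 black — skip
    9 gray
      3 gray
        3→2: 2 black — skip
        11 gray
          11→4: 4 black — skip
          11→6: 6 black — skip
          11→5: 5 is gray → back edge
Back edge closes the cycle 5 → 13 → 9 → 3 → 11 → 5; its vertices are {3, 5, 9, 11, 13}.

3, 5, 9, 11, 13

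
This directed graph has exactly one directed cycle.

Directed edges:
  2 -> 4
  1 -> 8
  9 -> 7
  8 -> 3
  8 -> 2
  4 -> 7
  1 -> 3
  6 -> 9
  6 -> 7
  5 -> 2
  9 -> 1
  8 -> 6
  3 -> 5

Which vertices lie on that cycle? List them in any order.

DFS with gray/black marking from 1:
1 gray
  3 gray
    5 gray
      2 gray
        4 gray
          7 gray
          7 black
        4 black
      2 black
    5 black
  3 black
  8 gray
    8→3: 3 black — skip
    6 gray
      6→7: 7 black — skip
      9 gray
        9→1: 1 is gray → back edge
Back edge closes the cycle 1 → 8 → 6 → 9 → 1; its vertices are {1, 6, 8, 9}.

1, 6, 8, 9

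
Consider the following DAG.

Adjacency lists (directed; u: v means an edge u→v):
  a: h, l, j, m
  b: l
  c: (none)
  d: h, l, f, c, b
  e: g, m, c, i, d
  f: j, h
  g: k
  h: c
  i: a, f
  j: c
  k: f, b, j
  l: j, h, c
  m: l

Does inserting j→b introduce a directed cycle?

Yes

Adding j→b creates a cycle iff b can already reach j.
Path from b: b → l → j.
So b → … → j → b is a cycle.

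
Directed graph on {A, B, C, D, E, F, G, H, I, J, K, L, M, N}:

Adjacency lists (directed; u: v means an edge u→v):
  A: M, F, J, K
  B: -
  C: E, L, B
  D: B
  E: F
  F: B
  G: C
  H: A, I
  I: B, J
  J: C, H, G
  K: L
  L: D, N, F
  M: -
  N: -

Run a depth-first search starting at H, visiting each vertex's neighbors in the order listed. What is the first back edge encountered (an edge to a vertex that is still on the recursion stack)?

DFS from H (visiting each vertex's neighbors in the order listed); mark gray on enter, black on exit:
H gray
  A gray
    M gray
    M black
    F gray
      B gray
      B black
    F black
    J gray
      C gray
        E gray
          E→F: F black — skip
        E black
        L gray
          D gray
            D→B: B black — skip
          D black
          N gray
          N black
          L→F: F black — skip
        L black
        C→B: B black — skip
      C black
      J→H: H is gray → back edge
First back edge: J → H.

J→H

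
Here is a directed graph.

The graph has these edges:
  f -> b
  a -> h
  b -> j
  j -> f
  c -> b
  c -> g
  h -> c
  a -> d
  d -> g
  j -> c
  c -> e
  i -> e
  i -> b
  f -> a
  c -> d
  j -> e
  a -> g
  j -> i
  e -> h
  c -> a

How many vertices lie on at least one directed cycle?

A vertex is on a directed cycle iff it belongs to a strongly connected component of size ≥ 2 (or has a self-loop).
The vertices on cycles are {a, b, c, e, f, h, i, j} — 8 in total.

8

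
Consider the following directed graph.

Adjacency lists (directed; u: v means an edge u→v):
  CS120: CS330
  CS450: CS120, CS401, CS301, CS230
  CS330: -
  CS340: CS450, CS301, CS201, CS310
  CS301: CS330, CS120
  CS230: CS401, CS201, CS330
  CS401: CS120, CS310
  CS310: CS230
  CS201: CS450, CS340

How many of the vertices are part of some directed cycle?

6

A vertex is on a directed cycle iff it belongs to a strongly connected component of size ≥ 2 (or has a self-loop).
The vertices on cycles are {CS201, CS230, CS310, CS340, CS401, CS450} — 6 in total.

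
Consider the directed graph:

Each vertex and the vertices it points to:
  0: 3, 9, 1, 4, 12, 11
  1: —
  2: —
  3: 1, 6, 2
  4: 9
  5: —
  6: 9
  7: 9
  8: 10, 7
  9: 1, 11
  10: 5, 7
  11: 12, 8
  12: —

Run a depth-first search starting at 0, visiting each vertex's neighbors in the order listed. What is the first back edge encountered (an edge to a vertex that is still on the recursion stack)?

7->9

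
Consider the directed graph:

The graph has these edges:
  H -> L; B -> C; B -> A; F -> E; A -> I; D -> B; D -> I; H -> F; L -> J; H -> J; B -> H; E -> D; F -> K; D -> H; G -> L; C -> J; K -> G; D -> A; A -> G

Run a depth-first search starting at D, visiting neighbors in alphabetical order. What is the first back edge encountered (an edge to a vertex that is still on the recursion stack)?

E->D

DFS from D (visiting neighbors in alphabetical order); mark gray on enter, black on exit:
D gray
  A gray
    G gray
      L gray
        J gray
        J black
      L black
    G black
    I gray
    I black
  A black
  B gray
    B→A: A black — skip
    C gray
      C→J: J black — skip
    C black
    H gray
      F gray
        E gray
          E→D: D is gray → back edge
First back edge: E → D.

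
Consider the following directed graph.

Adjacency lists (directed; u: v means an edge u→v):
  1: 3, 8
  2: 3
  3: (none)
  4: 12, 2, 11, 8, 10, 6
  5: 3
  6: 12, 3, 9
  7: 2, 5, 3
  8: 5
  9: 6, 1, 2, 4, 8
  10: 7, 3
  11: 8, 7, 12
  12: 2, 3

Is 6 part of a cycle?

6 is on a cycle iff 6 can reach itself via ≥1 edge.
6 → 9 → 6 — yes.

Yes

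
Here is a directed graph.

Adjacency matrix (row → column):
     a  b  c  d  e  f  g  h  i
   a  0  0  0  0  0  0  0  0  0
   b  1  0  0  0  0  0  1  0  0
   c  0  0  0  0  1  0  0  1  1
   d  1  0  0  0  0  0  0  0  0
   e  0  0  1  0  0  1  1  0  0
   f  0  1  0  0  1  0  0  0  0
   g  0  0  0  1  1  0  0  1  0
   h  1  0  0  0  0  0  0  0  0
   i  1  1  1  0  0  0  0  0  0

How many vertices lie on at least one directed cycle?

A vertex is on a directed cycle iff it belongs to a strongly connected component of size ≥ 2 (or has a self-loop).
The vertices on cycles are {b, c, e, f, g, i} — 6 in total.

6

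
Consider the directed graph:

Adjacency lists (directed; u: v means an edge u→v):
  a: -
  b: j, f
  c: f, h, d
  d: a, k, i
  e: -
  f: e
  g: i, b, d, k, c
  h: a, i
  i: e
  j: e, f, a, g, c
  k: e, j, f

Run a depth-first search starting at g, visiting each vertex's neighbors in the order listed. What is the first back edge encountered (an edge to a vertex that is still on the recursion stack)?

j→g

DFS from g (visiting each vertex's neighbors in the order listed); mark gray on enter, black on exit:
g gray
  i gray
    e gray
    e black
  i black
  b gray
    j gray
      j→e: e black — skip
      f gray
        f→e: e black — skip
      f black
      a gray
      a black
      j→g: g is gray → back edge
First back edge: j → g.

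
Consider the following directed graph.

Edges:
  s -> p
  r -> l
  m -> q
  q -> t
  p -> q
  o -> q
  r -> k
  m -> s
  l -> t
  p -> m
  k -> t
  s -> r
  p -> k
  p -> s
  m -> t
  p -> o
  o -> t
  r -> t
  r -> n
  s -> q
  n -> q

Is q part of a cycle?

q lies on a cycle iff there is a path from q back to itself.
Exploring from q, it never reaches itself; equivalently, its strongly connected component is a singleton.

No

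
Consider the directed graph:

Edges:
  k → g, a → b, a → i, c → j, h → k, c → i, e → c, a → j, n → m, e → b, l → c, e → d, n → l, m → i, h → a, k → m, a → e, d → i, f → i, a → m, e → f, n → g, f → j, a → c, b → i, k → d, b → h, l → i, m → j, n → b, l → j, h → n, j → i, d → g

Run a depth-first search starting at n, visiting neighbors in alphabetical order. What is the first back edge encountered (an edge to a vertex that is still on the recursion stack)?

a→b

DFS from n (visiting neighbors in alphabetical order); mark gray on enter, black on exit:
n gray
  b gray
    h gray
      a gray
        a→b: b is gray → back edge
First back edge: a → b.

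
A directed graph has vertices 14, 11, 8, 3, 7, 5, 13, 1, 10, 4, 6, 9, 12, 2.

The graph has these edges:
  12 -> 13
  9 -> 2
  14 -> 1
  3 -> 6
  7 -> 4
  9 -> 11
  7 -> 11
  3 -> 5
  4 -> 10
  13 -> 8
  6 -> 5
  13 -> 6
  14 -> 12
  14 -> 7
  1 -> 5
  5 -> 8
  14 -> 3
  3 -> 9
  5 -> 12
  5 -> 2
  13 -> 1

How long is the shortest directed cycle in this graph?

For each vertex v, BFS finds the shortest path from v back to v.
The shortest such closed walk is 12 → 13 → 6 → 5 → 12, length 4.

4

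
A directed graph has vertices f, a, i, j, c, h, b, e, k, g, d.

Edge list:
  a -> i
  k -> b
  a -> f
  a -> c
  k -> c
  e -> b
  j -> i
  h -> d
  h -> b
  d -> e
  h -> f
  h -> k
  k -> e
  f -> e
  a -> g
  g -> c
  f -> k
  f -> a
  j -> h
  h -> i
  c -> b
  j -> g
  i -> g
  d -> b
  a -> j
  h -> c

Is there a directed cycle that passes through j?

j is on a cycle iff j can reach itself via ≥1 edge.
j → h → f → a → j — yes.

Yes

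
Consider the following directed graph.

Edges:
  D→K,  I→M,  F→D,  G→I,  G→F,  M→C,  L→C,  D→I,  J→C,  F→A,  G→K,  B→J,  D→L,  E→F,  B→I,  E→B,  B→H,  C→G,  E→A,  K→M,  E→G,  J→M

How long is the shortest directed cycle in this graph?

4

For each vertex v, BFS finds the shortest path from v back to v.
The shortest such closed walk is G → I → M → C → G, length 4.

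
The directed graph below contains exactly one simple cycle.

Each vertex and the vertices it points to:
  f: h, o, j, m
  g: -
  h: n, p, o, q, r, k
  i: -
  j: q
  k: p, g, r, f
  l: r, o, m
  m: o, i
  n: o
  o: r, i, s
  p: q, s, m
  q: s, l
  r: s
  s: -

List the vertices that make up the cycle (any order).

DFS with gray/black marking from k:
k gray
  p gray
    q gray
      s gray
      s black
      l gray
        r gray
          r→s: s black — skip
        r black
        o gray
          o→r: r black — skip
          i gray
          i black
          o→s: s black — skip
        o black
        m gray
          m→o: o black — skip
          m→i: i black — skip
        m black
      l black
    q black
    p→s: s black — skip
    p→m: m black — skip
  p black
  g gray
  g black
  k→r: r black — skip
  f gray
    h gray
      n gray
        n→o: o black — skip
      n black
      h→p: p black — skip
      h→o: o black — skip
      h→q: q black — skip
      h→r: r black — skip
      h→k: k is gray → back edge
Back edge closes the cycle k → f → h → k; its vertices are {f, h, k}.

f, h, k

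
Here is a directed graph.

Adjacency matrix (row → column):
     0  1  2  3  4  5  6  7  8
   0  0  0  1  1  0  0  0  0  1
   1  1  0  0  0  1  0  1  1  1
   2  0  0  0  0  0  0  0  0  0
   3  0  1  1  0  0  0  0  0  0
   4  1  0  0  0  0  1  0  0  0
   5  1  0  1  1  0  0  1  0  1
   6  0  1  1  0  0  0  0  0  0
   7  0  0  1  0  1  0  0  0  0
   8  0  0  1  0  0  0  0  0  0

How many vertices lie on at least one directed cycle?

7

A vertex is on a directed cycle iff it belongs to a strongly connected component of size ≥ 2 (or has a self-loop).
The vertices on cycles are {0, 1, 3, 4, 5, 6, 7} — 7 in total.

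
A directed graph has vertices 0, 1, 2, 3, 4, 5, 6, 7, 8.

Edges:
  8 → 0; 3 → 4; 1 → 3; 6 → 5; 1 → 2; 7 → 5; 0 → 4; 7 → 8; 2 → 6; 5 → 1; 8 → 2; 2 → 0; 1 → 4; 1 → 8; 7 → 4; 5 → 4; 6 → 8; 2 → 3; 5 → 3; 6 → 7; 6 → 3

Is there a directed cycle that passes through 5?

Yes

5 is on a cycle iff 5 can reach itself via ≥1 edge.
5 → 1 → 2 → 6 → 5 — yes.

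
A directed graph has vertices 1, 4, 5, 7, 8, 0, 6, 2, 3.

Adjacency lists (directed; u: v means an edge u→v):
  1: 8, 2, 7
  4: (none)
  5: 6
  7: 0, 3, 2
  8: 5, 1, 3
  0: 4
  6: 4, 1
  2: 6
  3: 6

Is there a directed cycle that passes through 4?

4 lies on a cycle iff there is a path from 4 back to itself.
Exploring from 4, it never reaches itself; equivalently, its strongly connected component is a singleton.

No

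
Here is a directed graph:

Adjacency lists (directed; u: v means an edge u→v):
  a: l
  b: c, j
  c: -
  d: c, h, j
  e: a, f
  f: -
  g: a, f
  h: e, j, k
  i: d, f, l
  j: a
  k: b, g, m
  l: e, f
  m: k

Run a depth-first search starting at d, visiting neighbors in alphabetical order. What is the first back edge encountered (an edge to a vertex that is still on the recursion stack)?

DFS from d (visiting neighbors in alphabetical order); mark gray on enter, black on exit:
d gray
  c gray
  c black
  h gray
    e gray
      a gray
        l gray
          l→e: e is gray → back edge
First back edge: l → e.

l→e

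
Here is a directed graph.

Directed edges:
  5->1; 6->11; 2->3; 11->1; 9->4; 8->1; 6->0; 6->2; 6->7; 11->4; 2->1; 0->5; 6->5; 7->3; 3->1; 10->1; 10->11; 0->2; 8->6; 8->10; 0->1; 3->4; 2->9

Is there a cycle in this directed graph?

No

DFS with white/gray/black marking, starting from 10:
10 gray
  11 gray
    1 gray
    1 black
    4 gray
    4 black
  11 black
  10→1: 1 black — skip
10 black
0 gray
  0→1: 1 black — skip
  2 gray
    2→1: 1 black — skip
    3 gray
      3→1: 1 black — skip
      3→4: 4 black — skip
    3 black
    9 gray
      9→4: 4 black — skip
    9 black
  2 black
  5 gray
    5→1: 1 black — skip
  5 black
0 black
8 gray
  8→1: 1 black — skip
  8→10: 10 black — skip
  6 gray
    7 gray
      7→3: 3 black — skip
    7 black
    6→0: 0 black — skip
    6→11: 11 black — skip
    6→5: 5 black — skip
    6→2: 2 black — skip
  6 black
8 black
Every edge goes to a white or black vertex — no back edge, so the graph is acyclic.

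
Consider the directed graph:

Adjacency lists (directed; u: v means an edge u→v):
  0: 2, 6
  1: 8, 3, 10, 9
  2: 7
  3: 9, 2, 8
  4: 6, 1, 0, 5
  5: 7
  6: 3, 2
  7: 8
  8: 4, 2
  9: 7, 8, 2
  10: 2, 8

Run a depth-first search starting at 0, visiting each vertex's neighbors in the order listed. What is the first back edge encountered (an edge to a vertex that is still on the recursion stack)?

9→7

DFS from 0 (visiting each vertex's neighbors in the order listed); mark gray on enter, black on exit:
0 gray
  2 gray
    7 gray
      8 gray
        4 gray
          6 gray
            3 gray
              9 gray
                9→7: 7 is gray → back edge
First back edge: 9 → 7.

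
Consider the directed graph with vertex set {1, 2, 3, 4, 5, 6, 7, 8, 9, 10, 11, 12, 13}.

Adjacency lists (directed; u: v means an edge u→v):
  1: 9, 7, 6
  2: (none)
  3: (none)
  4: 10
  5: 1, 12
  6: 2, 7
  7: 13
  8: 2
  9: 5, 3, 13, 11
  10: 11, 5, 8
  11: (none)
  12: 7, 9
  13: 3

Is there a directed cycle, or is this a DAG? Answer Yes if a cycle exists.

Yes

DFS with white/gray/black marking, starting from 1:
1 gray
  9 gray
    5 gray
      5→1: 1 is gray → back edge
Back edge found, so a cycle exists: 1 → 9 → 5 → 1.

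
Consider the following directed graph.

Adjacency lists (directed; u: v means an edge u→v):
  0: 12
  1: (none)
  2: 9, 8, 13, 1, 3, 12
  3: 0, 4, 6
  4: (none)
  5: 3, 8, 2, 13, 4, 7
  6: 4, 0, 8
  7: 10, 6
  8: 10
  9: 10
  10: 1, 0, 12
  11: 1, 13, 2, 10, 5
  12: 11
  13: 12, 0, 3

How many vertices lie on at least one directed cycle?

12

A vertex is on a directed cycle iff it belongs to a strongly connected component of size ≥ 2 (or has a self-loop).
The vertices on cycles are {0, 2, 3, 5, 6, 7, 8, 9, 10, 11, 12, 13} — 12 in total.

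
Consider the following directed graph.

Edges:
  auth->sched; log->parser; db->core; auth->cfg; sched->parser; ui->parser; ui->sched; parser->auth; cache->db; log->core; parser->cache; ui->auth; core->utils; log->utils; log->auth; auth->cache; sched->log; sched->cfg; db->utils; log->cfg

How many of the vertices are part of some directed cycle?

4

A vertex is on a directed cycle iff it belongs to a strongly connected component of size ≥ 2 (or has a self-loop).
The vertices on cycles are {log, auth, sched, parser} — 4 in total.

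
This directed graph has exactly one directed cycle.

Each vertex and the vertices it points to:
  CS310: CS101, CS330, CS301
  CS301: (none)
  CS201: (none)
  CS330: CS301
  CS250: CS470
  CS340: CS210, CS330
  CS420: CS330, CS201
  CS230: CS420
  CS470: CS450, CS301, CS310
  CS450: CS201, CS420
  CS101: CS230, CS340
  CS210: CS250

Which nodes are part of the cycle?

DFS with gray/black marking from CS101:
CS101 gray
  CS230 gray
    CS420 gray
      CS330 gray
        CS301 gray
        CS301 black
      CS330 black
      CS201 gray
      CS201 black
    CS420 black
  CS230 black
  CS340 gray
    CS210 gray
      CS250 gray
        CS470 gray
          CS450 gray
            CS450→CS201: CS201 black — skip
            CS450→CS420: CS420 black — skip
          CS450 black
          CS470→CS301: CS301 black — skip
          CS310 gray
            CS310→CS101: CS101 is gray → back edge
Back edge closes the cycle CS101 → CS340 → CS210 → CS250 → CS470 → CS310 → CS101; its vertices are {CS101, CS210, CS250, CS310, CS340, CS470}.

CS101, CS210, CS250, CS310, CS340, CS470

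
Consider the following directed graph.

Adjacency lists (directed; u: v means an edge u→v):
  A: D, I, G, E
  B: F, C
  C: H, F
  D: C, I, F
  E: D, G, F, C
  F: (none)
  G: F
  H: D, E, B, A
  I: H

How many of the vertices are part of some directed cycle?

7

A vertex is on a directed cycle iff it belongs to a strongly connected component of size ≥ 2 (or has a self-loop).
The vertices on cycles are {A, B, C, D, E, H, I} — 7 in total.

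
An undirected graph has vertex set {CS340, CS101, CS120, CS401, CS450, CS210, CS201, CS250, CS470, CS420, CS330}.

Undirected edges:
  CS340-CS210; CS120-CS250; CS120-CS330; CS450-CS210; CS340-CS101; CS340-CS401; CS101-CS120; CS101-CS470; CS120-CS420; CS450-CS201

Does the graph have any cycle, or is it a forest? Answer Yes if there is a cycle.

DFS, tracking each vertex's parent; an edge to a visited non-parent vertex closes a cycle.
Start from CS340:
visit CS340 (parent –)
  visit CS210 (parent CS340)
    CS210–CS340: parent, skip
    visit CS450 (parent CS210)
      CS450–CS210: parent, skip
      visit CS201 (parent CS450)
        CS201–CS450: parent, skip
  visit CS401 (parent CS340)
    CS401–CS340: parent, skip
  visit CS101 (parent CS340)
    visit CS470 (parent CS101)
      CS470–CS101: parent, skip
    CS101–CS340: parent, skip
    visit CS120 (parent CS101)
      visit CS330 (parent CS120)
        CS330–CS120: parent, skip
      visit CS420 (parent CS120)
        CS420–CS120: parent, skip
      CS120–CS101: parent, skip
      visit CS250 (parent CS120)
        CS250–CS120: parent, skip
No non-parent visited neighbor found — the graph is a forest.

No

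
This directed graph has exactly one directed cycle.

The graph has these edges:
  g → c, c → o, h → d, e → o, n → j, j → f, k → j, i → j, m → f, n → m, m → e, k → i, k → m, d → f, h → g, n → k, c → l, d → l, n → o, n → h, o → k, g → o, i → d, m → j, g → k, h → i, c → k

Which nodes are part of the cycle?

DFS with gray/black marking from k:
k gray
  j gray
    f gray
    f black
  j black
  m gray
    e gray
      o gray
        o→k: k is gray → back edge
Back edge closes the cycle k → m → e → o → k; its vertices are {e, k, m, o}.

e, k, m, o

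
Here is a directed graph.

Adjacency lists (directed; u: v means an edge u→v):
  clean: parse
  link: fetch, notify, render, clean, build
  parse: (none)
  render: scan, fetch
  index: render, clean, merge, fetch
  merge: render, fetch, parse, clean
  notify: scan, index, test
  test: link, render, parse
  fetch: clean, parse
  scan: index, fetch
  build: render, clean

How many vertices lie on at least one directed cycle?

7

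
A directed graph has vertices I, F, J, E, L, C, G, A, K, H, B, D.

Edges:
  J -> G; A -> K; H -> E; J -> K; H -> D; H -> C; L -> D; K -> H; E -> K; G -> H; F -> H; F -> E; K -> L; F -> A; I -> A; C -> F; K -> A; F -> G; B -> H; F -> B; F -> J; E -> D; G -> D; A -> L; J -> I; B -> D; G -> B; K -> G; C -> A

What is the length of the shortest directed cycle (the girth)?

For each vertex v, BFS finds the shortest path from v back to v.
The shortest such closed walk is K → A → K, length 2.

2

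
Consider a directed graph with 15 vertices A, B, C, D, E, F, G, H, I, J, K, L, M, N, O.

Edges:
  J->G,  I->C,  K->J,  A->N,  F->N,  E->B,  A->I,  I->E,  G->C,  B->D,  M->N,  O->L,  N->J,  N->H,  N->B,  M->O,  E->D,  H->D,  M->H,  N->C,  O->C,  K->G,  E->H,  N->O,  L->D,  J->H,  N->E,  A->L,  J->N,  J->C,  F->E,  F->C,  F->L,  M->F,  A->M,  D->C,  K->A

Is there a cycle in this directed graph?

Yes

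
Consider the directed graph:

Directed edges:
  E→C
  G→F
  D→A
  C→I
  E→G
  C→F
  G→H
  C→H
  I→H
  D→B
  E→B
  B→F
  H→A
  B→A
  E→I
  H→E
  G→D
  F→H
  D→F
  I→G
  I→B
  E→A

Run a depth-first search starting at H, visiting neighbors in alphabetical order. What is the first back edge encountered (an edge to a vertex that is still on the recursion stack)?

DFS from H (visiting neighbors in alphabetical order); mark gray on enter, black on exit:
H gray
  A gray
  A black
  E gray
    E→A: A black — skip
    B gray
      B→A: A black — skip
      F gray
        F→H: H is gray → back edge
First back edge: F → H.

F->H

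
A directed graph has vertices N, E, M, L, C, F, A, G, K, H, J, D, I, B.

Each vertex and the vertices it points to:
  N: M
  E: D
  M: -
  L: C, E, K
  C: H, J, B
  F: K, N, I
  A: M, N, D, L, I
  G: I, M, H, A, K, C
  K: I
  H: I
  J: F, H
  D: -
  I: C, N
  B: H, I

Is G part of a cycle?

No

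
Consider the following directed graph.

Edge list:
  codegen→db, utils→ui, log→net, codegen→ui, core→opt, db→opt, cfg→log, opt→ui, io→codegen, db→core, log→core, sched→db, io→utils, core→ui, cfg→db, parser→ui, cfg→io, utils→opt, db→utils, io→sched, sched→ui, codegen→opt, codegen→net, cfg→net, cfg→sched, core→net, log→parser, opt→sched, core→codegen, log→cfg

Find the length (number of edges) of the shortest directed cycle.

2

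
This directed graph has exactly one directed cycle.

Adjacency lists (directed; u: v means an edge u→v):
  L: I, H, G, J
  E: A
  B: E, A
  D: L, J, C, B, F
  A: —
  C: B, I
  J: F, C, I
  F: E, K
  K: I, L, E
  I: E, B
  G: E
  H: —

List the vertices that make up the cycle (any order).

F, J, K, L

DFS with gray/black marking from L:
L gray
  I gray
    E gray
      A gray
      A black
    E black
    B gray
      B→E: E black — skip
      B→A: A black — skip
    B black
  I black
  H gray
  H black
  G gray
    G→E: E black — skip
  G black
  J gray
    F gray
      F→E: E black — skip
      K gray
        K→I: I black — skip
        K→L: L is gray → back edge
Back edge closes the cycle L → J → F → K → L; its vertices are {F, J, K, L}.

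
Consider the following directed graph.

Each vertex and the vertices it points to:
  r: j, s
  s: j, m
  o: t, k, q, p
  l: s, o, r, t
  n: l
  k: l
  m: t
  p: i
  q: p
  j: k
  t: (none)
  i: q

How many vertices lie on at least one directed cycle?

A vertex is on a directed cycle iff it belongs to a strongly connected component of size ≥ 2 (or has a self-loop).
The vertices on cycles are {i, j, k, l, o, p, q, r, s} — 9 in total.

9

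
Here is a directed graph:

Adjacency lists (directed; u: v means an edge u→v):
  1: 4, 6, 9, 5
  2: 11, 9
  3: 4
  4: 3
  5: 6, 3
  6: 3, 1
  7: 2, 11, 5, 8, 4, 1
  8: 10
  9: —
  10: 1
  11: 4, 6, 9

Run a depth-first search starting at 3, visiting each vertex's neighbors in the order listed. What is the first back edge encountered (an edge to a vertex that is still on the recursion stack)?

DFS from 3 (visiting each vertex's neighbors in the order listed); mark gray on enter, black on exit:
3 gray
  4 gray
    4→3: 3 is gray → back edge
First back edge: 4 → 3.

4->3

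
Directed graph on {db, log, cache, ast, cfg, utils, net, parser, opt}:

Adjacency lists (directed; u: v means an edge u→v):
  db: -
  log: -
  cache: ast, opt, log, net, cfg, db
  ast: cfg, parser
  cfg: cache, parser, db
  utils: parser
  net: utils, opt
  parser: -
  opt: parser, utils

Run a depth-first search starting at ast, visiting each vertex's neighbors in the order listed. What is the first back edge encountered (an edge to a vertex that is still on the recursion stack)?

cache→ast

DFS from ast (visiting each vertex's neighbors in the order listed); mark gray on enter, black on exit:
ast gray
  cfg gray
    cache gray
      cache→ast: ast is gray → back edge
First back edge: cache → ast.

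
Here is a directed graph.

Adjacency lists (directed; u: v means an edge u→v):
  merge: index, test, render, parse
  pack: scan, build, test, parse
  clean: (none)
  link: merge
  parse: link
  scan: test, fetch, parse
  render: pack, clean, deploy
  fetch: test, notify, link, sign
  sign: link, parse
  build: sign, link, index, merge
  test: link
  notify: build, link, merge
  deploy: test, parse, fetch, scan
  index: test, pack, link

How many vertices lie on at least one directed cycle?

A vertex is on a directed cycle iff it belongs to a strongly connected component of size ≥ 2 (or has a self-loop).
The vertices on cycles are {link, pack, scan, sign, test, build, fetch, index, merge, parse, deploy, notify, render} — 13 in total.

13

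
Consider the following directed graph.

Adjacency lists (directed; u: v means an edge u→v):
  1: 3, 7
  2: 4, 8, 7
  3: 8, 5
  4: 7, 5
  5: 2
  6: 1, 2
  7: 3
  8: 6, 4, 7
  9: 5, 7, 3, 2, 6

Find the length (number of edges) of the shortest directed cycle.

For each vertex v, BFS finds the shortest path from v back to v.
The shortest such closed walk is 3 → 8 → 7 → 3, length 3.

3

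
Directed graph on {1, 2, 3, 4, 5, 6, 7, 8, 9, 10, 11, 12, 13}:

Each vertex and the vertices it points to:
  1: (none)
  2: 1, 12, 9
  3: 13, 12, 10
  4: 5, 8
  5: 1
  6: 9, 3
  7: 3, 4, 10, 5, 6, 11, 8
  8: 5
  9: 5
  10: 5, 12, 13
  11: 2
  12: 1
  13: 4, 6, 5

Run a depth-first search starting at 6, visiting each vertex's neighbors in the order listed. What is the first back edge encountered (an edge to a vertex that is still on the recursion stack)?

13→6

DFS from 6 (visiting each vertex's neighbors in the order listed); mark gray on enter, black on exit:
6 gray
  9 gray
    5 gray
      1 gray
      1 black
    5 black
  9 black
  3 gray
    13 gray
      4 gray
        4→5: 5 black — skip
        8 gray
          8→5: 5 black — skip
        8 black
      4 black
      13→6: 6 is gray → back edge
First back edge: 13 → 6.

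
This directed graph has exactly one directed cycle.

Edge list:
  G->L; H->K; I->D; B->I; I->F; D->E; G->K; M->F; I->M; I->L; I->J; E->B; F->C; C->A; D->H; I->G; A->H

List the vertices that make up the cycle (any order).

B, D, E, I

DFS with gray/black marking from B:
B gray
  I gray
    F gray
      C gray
        A gray
          H gray
            K gray
            K black
          H black
        A black
      C black
    F black
    J gray
    J black
    D gray
      D→H: H black — skip
      E gray
        E→B: B is gray → back edge
Back edge closes the cycle B → I → D → E → B; its vertices are {B, D, E, I}.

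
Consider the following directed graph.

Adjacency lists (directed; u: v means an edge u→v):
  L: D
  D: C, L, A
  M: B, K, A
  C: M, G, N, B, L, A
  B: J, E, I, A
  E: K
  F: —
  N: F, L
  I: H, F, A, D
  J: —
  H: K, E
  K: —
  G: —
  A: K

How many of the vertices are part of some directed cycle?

A vertex is on a directed cycle iff it belongs to a strongly connected component of size ≥ 2 (or has a self-loop).
The vertices on cycles are {B, C, D, I, L, M, N} — 7 in total.

7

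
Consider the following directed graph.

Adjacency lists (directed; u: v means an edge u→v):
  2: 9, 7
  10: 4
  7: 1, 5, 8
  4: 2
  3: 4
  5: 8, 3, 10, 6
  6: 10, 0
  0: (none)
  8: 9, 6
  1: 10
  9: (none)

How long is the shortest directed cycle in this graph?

5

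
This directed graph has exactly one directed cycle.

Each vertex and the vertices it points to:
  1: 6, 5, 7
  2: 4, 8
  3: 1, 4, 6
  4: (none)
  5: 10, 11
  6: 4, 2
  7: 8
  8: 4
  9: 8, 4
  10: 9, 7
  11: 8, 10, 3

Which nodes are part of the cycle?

DFS with gray/black marking from 1:
1 gray
  6 gray
    4 gray
    4 black
    2 gray
      2→4: 4 black — skip
      8 gray
        8→4: 4 black — skip
      8 black
    2 black
  6 black
  5 gray
    10 gray
      9 gray
        9→8: 8 black — skip
        9→4: 4 black — skip
      9 black
      7 gray
        7→8: 8 black — skip
      7 black
    10 black
    11 gray
      11→8: 8 black — skip
      11→10: 10 black — skip
      3 gray
        3→1: 1 is gray → back edge
Back edge closes the cycle 1 → 5 → 11 → 3 → 1; its vertices are {1, 3, 5, 11}.

1, 3, 5, 11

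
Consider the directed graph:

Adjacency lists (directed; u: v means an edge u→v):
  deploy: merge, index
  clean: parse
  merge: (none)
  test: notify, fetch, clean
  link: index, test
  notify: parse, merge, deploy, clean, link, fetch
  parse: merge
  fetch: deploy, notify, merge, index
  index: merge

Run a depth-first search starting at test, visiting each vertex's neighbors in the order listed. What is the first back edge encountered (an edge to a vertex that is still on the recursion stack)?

link->test

DFS from test (visiting each vertex's neighbors in the order listed); mark gray on enter, black on exit:
test gray
  notify gray
    parse gray
      merge gray
      merge black
    parse black
    notify→merge: merge black — skip
    deploy gray
      deploy→merge: merge black — skip
      index gray
        index→merge: merge black — skip
      index black
    deploy black
    clean gray
      clean→parse: parse black — skip
    clean black
    link gray
      link→index: index black — skip
      link→test: test is gray → back edge
First back edge: link → test.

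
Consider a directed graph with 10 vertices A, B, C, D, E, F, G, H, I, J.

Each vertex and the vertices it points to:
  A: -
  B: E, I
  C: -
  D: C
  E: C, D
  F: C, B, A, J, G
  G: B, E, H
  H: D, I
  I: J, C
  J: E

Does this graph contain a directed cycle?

No

DFS with white/gray/black marking, starting from I:
I gray
  J gray
    E gray
      C gray
      C black
      D gray
        D→C: C black — skip
      D black
    E black
  J black
  I→C: C black — skip
I black
A gray
A black
B gray
  B→E: E black — skip
  B→I: I black — skip
B black
F gray
  F→C: C black — skip
  F→B: B black — skip
  F→A: A black — skip
  F→J: J black — skip
  G gray
    G→B: B black — skip
    G→E: E black — skip
    H gray
      H→D: D black — skip
      H→I: I black — skip
    H black
  G black
F black
Every edge goes to a white or black vertex — no back edge, so the graph is acyclic.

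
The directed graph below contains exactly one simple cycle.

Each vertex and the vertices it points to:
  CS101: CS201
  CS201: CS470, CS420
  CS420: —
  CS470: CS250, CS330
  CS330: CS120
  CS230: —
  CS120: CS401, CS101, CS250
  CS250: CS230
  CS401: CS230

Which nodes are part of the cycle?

DFS with gray/black marking from CS470:
CS470 gray
  CS250 gray
    CS230 gray
    CS230 black
  CS250 black
  CS330 gray
    CS120 gray
      CS401 gray
        CS401→CS230: CS230 black — skip
      CS401 black
      CS101 gray
        CS201 gray
          CS201→CS470: CS470 is gray → back edge
Back edge closes the cycle CS470 → CS330 → CS120 → CS101 → CS201 → CS470; its vertices are {CS101, CS120, CS201, CS330, CS470}.

CS101, CS120, CS201, CS330, CS470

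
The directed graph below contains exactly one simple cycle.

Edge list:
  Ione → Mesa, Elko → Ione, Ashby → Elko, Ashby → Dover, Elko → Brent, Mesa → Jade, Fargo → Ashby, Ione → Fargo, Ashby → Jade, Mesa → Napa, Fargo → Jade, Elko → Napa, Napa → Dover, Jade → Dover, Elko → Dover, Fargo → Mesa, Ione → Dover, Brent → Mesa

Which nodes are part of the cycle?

DFS with gray/black marking from Ashby:
Ashby gray
  Dover gray
  Dover black
  Jade gray
    Jade→Dover: Dover black — skip
  Jade black
  Elko gray
    Brent gray
      Mesa gray
        Napa gray
          Napa→Dover: Dover black — skip
        Napa black
        Mesa→Jade: Jade black — skip
      Mesa black
    Brent black
    Elko→Dover: Dover black — skip
    Ione gray
      Ione→Mesa: Mesa black — skip
      Fargo gray
        Fargo→Jade: Jade black — skip
        Fargo→Mesa: Mesa black — skip
        Fargo→Ashby: Ashby is gray → back edge
Back edge closes the cycle Ashby → Elko → Ione → Fargo → Ashby; its vertices are {Elko, Ione, Ashby, Fargo}.

Elko, Ione, Ashby, Fargo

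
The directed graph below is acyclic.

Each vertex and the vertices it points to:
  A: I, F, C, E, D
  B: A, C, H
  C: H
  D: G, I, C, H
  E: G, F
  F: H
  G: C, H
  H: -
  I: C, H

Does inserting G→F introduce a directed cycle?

Adding G→F creates a cycle iff F can already reach G.
Explore from F: no path reaches G. The graph stays acyclic.

No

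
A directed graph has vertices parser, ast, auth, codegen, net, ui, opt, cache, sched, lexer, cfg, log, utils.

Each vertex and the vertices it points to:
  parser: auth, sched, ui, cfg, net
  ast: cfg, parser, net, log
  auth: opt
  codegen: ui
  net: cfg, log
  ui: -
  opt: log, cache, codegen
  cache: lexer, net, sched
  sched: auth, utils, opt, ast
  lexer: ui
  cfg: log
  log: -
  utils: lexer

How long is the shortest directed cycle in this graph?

3

For each vertex v, BFS finds the shortest path from v back to v.
The shortest such closed walk is sched → opt → cache → sched, length 3.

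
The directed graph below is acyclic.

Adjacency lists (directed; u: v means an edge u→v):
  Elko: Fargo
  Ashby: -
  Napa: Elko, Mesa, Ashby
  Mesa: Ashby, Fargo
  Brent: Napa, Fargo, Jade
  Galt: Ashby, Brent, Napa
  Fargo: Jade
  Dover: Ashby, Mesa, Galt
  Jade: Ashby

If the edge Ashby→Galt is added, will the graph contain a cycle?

Yes

Adding Ashby→Galt creates a cycle iff Galt can already reach Ashby.
Path from Galt: Galt → Ashby.
So Galt → … → Ashby → Galt is a cycle.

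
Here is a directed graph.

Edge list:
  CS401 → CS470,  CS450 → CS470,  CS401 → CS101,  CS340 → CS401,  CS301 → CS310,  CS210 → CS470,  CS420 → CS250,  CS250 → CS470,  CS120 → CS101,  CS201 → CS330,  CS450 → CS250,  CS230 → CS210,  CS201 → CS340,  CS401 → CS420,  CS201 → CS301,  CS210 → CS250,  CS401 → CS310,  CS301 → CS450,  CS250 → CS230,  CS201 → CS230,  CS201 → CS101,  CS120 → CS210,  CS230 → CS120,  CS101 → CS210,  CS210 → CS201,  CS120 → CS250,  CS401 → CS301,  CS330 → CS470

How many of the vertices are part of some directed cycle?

11

A vertex is on a directed cycle iff it belongs to a strongly connected component of size ≥ 2 (or has a self-loop).
The vertices on cycles are {CS101, CS120, CS201, CS210, CS230, CS250, CS301, CS340, CS401, CS420, CS450} — 11 in total.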